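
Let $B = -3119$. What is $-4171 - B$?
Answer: $-1052$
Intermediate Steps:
$-4171 - B = -4171 - -3119 = -4171 + 3119 = -1052$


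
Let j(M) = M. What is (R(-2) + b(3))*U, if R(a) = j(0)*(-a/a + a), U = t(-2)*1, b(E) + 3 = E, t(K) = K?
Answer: 0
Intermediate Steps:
b(E) = -3 + E
U = -2 (U = -2*1 = -2)
R(a) = 0 (R(a) = 0*(-a/a + a) = 0*(-1*1 + a) = 0*(-1 + a) = 0)
(R(-2) + b(3))*U = (0 + (-3 + 3))*(-2) = (0 + 0)*(-2) = 0*(-2) = 0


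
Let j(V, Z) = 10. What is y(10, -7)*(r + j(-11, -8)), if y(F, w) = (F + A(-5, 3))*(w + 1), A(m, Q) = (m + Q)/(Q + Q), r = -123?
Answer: 6554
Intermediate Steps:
A(m, Q) = (Q + m)/(2*Q) (A(m, Q) = (Q + m)/((2*Q)) = (Q + m)*(1/(2*Q)) = (Q + m)/(2*Q))
y(F, w) = (1 + w)*(-⅓ + F) (y(F, w) = (F + (½)*(3 - 5)/3)*(w + 1) = (F + (½)*(⅓)*(-2))*(1 + w) = (F - ⅓)*(1 + w) = (-⅓ + F)*(1 + w) = (1 + w)*(-⅓ + F))
y(10, -7)*(r + j(-11, -8)) = (-⅓ + 10 - ⅓*(-7) + 10*(-7))*(-123 + 10) = (-⅓ + 10 + 7/3 - 70)*(-113) = -58*(-113) = 6554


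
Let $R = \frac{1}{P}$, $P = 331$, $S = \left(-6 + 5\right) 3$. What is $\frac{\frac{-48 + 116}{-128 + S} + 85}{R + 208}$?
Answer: $\frac{3663177}{9019219} \approx 0.40615$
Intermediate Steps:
$S = -3$ ($S = \left(-1\right) 3 = -3$)
$R = \frac{1}{331} \approx 0.0030211$
$\frac{\frac{-48 + 116}{-128 + S} + 85}{R + 208} = \frac{\frac{-48 + 116}{-128 - 3} + 85}{\frac{1}{331} + 208} = \frac{\frac{68}{-131} + 85}{\frac{68849}{331}} = \left(68 \left(- \frac{1}{131}\right) + 85\right) \frac{331}{68849} = \left(- \frac{68}{131} + 85\right) \frac{331}{68849} = \frac{11067}{131} \cdot \frac{331}{68849} = \frac{3663177}{9019219}$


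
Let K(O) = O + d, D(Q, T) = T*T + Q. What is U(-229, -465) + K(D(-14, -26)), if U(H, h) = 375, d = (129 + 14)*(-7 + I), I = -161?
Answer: -22987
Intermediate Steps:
d = -24024 (d = (129 + 14)*(-7 - 161) = 143*(-168) = -24024)
D(Q, T) = Q + T**2 (D(Q, T) = T**2 + Q = Q + T**2)
K(O) = -24024 + O (K(O) = O - 24024 = -24024 + O)
U(-229, -465) + K(D(-14, -26)) = 375 + (-24024 + (-14 + (-26)**2)) = 375 + (-24024 + (-14 + 676)) = 375 + (-24024 + 662) = 375 - 23362 = -22987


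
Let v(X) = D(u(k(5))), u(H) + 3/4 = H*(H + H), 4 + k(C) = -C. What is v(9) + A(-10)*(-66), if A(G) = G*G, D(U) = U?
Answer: -25755/4 ≈ -6438.8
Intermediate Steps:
k(C) = -4 - C
u(H) = -¾ + 2*H² (u(H) = -¾ + H*(H + H) = -¾ + H*(2*H) = -¾ + 2*H²)
A(G) = G²
v(X) = 645/4 (v(X) = -¾ + 2*(-4 - 1*5)² = -¾ + 2*(-4 - 5)² = -¾ + 2*(-9)² = -¾ + 2*81 = -¾ + 162 = 645/4)
v(9) + A(-10)*(-66) = 645/4 + (-10)²*(-66) = 645/4 + 100*(-66) = 645/4 - 6600 = -25755/4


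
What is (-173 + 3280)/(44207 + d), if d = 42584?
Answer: 3107/86791 ≈ 0.035799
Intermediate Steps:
(-173 + 3280)/(44207 + d) = (-173 + 3280)/(44207 + 42584) = 3107/86791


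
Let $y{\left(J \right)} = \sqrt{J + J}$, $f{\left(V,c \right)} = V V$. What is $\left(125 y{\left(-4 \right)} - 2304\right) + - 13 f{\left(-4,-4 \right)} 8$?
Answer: $-3968 + 250 i \sqrt{2} \approx -3968.0 + 353.55 i$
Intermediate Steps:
$f{\left(V,c \right)} = V^{2}$
$y{\left(J \right)} = \sqrt{2} \sqrt{J}$ ($y{\left(J \right)} = \sqrt{2 J} = \sqrt{2} \sqrt{J}$)
$\left(125 y{\left(-4 \right)} - 2304\right) + - 13 f{\left(-4,-4 \right)} 8 = \left(125 \sqrt{2} \sqrt{-4} - 2304\right) + - 13 \left(-4\right)^{2} \cdot 8 = \left(125 \sqrt{2} \cdot 2 i - 2304\right) + \left(-13\right) 16 \cdot 8 = \left(125 \cdot 2 i \sqrt{2} - 2304\right) - 1664 = \left(250 i \sqrt{2} - 2304\right) - 1664 = \left(-2304 + 250 i \sqrt{2}\right) - 1664 = -3968 + 250 i \sqrt{2}$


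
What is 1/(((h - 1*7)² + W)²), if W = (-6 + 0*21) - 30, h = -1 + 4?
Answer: 1/400 ≈ 0.0025000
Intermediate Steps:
h = 3
W = -36 (W = (-6 + 0) - 30 = -6 - 30 = -36)
1/(((h - 1*7)² + W)²) = 1/(((3 - 1*7)² - 36)²) = 1/(((3 - 7)² - 36)²) = 1/(((-4)² - 36)²) = 1/((16 - 36)²) = 1/((-20)²) = 1/400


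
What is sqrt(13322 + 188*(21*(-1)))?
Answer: sqrt(9374) ≈ 96.819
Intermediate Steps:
sqrt(13322 + 188*(21*(-1))) = sqrt(13322 + 188*(-21)) = sqrt(13322 - 3948) = sqrt(9374)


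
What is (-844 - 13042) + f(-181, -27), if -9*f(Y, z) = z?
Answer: -13883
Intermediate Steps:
f(Y, z) = -z/9
(-844 - 13042) + f(-181, -27) = (-844 - 13042) - 1/9*(-27) = -13886 + 3 = -13883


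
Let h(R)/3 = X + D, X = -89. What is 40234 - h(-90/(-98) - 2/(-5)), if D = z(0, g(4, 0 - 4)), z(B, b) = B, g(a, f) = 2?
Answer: 40501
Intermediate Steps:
D = 0
h(R) = -267 (h(R) = 3*(-89 + 0) = 3*(-89) = -267)
40234 - h(-90/(-98) - 2/(-5)) = 40234 - 1*(-267) = 40234 + 267 = 40501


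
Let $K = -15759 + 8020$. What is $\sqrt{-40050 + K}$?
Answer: $i \sqrt{47789} \approx 218.61 i$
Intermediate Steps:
$K = -7739$
$\sqrt{-40050 + K} = \sqrt{-40050 - 7739} = \sqrt{-47789} = i \sqrt{47789}$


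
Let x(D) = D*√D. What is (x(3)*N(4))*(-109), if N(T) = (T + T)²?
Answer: -20928*√3 ≈ -36248.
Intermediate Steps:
x(D) = D^(3/2)
N(T) = 4*T² (N(T) = (2*T)² = 4*T²)
(x(3)*N(4))*(-109) = (3^(3/2)*(4*4²))*(-109) = ((3*√3)*(4*16))*(-109) = ((3*√3)*64)*(-109) = (192*√3)*(-109) = -20928*√3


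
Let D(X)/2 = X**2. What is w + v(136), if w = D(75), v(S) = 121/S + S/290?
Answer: 221876793/19720 ≈ 11251.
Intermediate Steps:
v(S) = 121/S + S/290 (v(S) = 121/S + S*(1/290) = 121/S + S/290)
D(X) = 2*X**2
w = 11250 (w = 2*75**2 = 2*5625 = 11250)
w + v(136) = 11250 + (121/136 + (1/290)*136) = 11250 + (121*(1/136) + 68/145) = 11250 + (121/136 + 68/145) = 11250 + 26793/19720 = 221876793/19720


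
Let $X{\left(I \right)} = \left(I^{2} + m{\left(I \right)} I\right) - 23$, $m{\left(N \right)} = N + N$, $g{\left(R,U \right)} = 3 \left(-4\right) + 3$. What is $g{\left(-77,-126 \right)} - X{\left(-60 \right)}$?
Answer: $-10786$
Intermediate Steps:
$g{\left(R,U \right)} = -9$ ($g{\left(R,U \right)} = -12 + 3 = -9$)
$m{\left(N \right)} = 2 N$
$X{\left(I \right)} = -23 + 3 I^{2}$ ($X{\left(I \right)} = \left(I^{2} + 2 I I\right) - 23 = \left(I^{2} + 2 I^{2}\right) - 23 = 3 I^{2} - 23 = -23 + 3 I^{2}$)
$g{\left(-77,-126 \right)} - X{\left(-60 \right)} = -9 - \left(-23 + 3 \left(-60\right)^{2}\right) = -9 - \left(-23 + 3 \cdot 3600\right) = -9 - \left(-23 + 10800\right) = -9 - 10777 = -10786$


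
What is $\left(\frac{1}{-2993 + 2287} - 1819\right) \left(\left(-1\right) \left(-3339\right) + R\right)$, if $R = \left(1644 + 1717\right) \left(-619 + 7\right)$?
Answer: $\frac{2637254934495}{706} \approx 3.7355 \cdot 10^{9}$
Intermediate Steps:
$R = -2056932$ ($R = 3361 \left(-612\right) = -2056932$)
$\left(\frac{1}{-2993 + 2287} - 1819\right) \left(\left(-1\right) \left(-3339\right) + R\right) = \left(\frac{1}{-2993 + 2287} - 1819\right) \left(\left(-1\right) \left(-3339\right) - 2056932\right) = \left(\frac{1}{-706} - 1819\right) \left(3339 - 2056932\right) = \left(- \frac{1}{706} - 1819\right) \left(-2053593\right) = \left(- \frac{1284215}{706}\right) \left(-2053593\right) = \frac{2637254934495}{706}$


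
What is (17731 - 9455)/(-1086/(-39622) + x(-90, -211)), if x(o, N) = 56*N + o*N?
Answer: 163955836/142124657 ≈ 1.1536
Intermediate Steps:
x(o, N) = 56*N + N*o
(17731 - 9455)/(-1086/(-39622) + x(-90, -211)) = (17731 - 9455)/(-1086/(-39622) - 211*(56 - 90)) = 8276/(-1086*(-1/39622) - 211*(-34)) = 8276/(543/19811 + 7174) = 8276/(142124657/19811) = 8276*(19811/142124657) = 163955836/142124657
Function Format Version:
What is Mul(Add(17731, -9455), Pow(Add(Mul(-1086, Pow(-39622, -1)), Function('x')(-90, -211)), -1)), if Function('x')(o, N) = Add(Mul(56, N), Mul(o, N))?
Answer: Rational(163955836, 142124657) ≈ 1.1536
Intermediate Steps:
Function('x')(o, N) = Add(Mul(56, N), Mul(N, o))
Mul(Add(17731, -9455), Pow(Add(Mul(-1086, Pow(-39622, -1)), Function('x')(-90, -211)), -1)) = Mul(Add(17731, -9455), Pow(Add(Mul(-1086, Pow(-39622, -1)), Mul(-211, Add(56, -90))), -1)) = Mul(8276, Pow(Add(Mul(-1086, Rational(-1, 39622)), Mul(-211, -34)), -1)) = Mul(8276, Pow(Add(Rational(543, 19811), 7174), -1)) = Mul(8276, Pow(Rational(142124657, 19811), -1)) = Mul(8276, Rational(19811, 142124657)) = Rational(163955836, 142124657)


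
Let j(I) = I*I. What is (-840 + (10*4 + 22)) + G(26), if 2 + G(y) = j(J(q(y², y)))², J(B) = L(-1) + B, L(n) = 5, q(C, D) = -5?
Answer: -780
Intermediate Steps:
J(B) = 5 + B
j(I) = I²
G(y) = -2 (G(y) = -2 + ((5 - 5)²)² = -2 + (0²)² = -2 + 0² = -2 + 0 = -2)
(-840 + (10*4 + 22)) + G(26) = (-840 + (10*4 + 22)) - 2 = (-840 + (40 + 22)) - 2 = (-840 + 62) - 2 = -778 - 2 = -780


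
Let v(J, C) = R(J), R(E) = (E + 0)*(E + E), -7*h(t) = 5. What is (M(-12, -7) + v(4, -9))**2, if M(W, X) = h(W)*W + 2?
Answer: 88804/49 ≈ 1812.3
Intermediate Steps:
h(t) = -5/7 (h(t) = -1/7*5 = -5/7)
M(W, X) = 2 - 5*W/7 (M(W, X) = -5*W/7 + 2 = 2 - 5*W/7)
R(E) = 2*E**2 (R(E) = E*(2*E) = 2*E**2)
v(J, C) = 2*J**2
(M(-12, -7) + v(4, -9))**2 = ((2 - 5/7*(-12)) + 2*4**2)**2 = ((2 + 60/7) + 2*16)**2 = (74/7 + 32)**2 = (298/7)**2 = 88804/49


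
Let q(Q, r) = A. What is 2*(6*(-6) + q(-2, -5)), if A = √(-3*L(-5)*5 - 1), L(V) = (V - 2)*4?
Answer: -72 + 2*√419 ≈ -31.061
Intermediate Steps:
L(V) = -8 + 4*V (L(V) = (-2 + V)*4 = -8 + 4*V)
A = √419 (A = √(-3*(-8 + 4*(-5))*5 - 1) = √(-3*(-8 - 20)*5 - 1) = √(-3*(-28)*5 - 1) = √(84*5 - 1) = √(420 - 1) = √419 ≈ 20.469)
q(Q, r) = √419
2*(6*(-6) + q(-2, -5)) = 2*(6*(-6) + √419) = 2*(-36 + √419) = -72 + 2*√419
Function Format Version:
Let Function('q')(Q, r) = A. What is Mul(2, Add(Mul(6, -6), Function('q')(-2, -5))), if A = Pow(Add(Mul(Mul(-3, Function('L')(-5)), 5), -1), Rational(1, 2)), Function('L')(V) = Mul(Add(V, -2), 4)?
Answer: Add(-72, Mul(2, Pow(419, Rational(1, 2)))) ≈ -31.061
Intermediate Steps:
Function('L')(V) = Add(-8, Mul(4, V)) (Function('L')(V) = Mul(Add(-2, V), 4) = Add(-8, Mul(4, V)))
A = Pow(419, Rational(1, 2)) (A = Pow(Add(Mul(Mul(-3, Add(-8, Mul(4, -5))), 5), -1), Rational(1, 2)) = Pow(Add(Mul(Mul(-3, Add(-8, -20)), 5), -1), Rational(1, 2)) = Pow(Add(Mul(Mul(-3, -28), 5), -1), Rational(1, 2)) = Pow(Add(Mul(84, 5), -1), Rational(1, 2)) = Pow(Add(420, -1), Rational(1, 2)) = Pow(419, Rational(1, 2)) ≈ 20.469)
Function('q')(Q, r) = Pow(419, Rational(1, 2))
Mul(2, Add(Mul(6, -6), Function('q')(-2, -5))) = Mul(2, Add(Mul(6, -6), Pow(419, Rational(1, 2)))) = Mul(2, Add(-36, Pow(419, Rational(1, 2)))) = Add(-72, Mul(2, Pow(419, Rational(1, 2))))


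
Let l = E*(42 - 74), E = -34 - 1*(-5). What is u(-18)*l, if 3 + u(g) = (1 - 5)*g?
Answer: 64032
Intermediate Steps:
E = -29 (E = -34 + 5 = -29)
u(g) = -3 - 4*g (u(g) = -3 + (1 - 5)*g = -3 - 4*g)
l = 928 (l = -29*(42 - 74) = -29*(-32) = 928)
u(-18)*l = (-3 - 4*(-18))*928 = (-3 + 72)*928 = 69*928 = 64032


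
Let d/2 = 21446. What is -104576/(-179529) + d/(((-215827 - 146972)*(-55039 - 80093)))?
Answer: 427243749966953/733462056157131 ≈ 0.58250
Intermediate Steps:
d = 42892 (d = 2*21446 = 42892)
-104576/(-179529) + d/(((-215827 - 146972)*(-55039 - 80093))) = -104576/(-179529) + 42892/(((-215827 - 146972)*(-55039 - 80093))) = -104576*(-1/179529) + 42892/((-362799*(-135132))) = 104576/179529 + 42892/49025754468 = 104576/179529 + 42892*(1/49025754468) = 104576/179529 + 10723/12256438617 = 427243749966953/733462056157131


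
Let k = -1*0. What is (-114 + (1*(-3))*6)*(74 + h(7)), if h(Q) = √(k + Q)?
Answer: -9768 - 132*√7 ≈ -10117.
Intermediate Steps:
k = 0
h(Q) = √Q (h(Q) = √(0 + Q) = √Q)
(-114 + (1*(-3))*6)*(74 + h(7)) = (-114 + (1*(-3))*6)*(74 + √7) = (-114 - 3*6)*(74 + √7) = (-114 - 18)*(74 + √7) = -132*(74 + √7) = -9768 - 132*√7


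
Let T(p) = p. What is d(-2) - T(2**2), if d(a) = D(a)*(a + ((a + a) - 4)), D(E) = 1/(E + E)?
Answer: -3/2 ≈ -1.5000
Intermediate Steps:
D(E) = 1/(2*E)
d(a) = (-4 + 3*a)/(2*a) (d(a) = (1/(2*a))*(a + ((a + a) - 4)) = (1/(2*a))*(a + (2*a - 4)) = (1/(2*a))*(a + (-4 + 2*a)) = (1/(2*a))*(-4 + 3*a) = (-4 + 3*a)/(2*a))
d(-2) - T(2**2) = (3/2 - 2/(-2)) - 1*2**2 = (3/2 - 2*(-1/2)) - 1*4 = (3/2 + 1) - 4 = 5/2 - 4 = -3/2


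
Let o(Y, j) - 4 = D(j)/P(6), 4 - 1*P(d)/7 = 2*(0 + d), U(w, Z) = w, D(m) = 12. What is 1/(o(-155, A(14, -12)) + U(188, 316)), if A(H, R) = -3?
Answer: 14/2685 ≈ 0.0052142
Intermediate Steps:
P(d) = 28 - 14*d (P(d) = 28 - 14*(0 + d) = 28 - 14*d)
o(Y, j) = 53/14 (o(Y, j) = 4 + 12/(28 - 14*6) = 4 + 12/(28 - 84) = 4 + 12/(-56) = 4 + 12*(-1/56) = 4 - 3/14 = 53/14)
1/(o(-155, A(14, -12)) + U(188, 316)) = 1/(53/14 + 188) = 1/(2685/14) = 14/2685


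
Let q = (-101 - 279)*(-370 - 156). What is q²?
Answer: 39952014400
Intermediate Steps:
q = 199880 (q = -380*(-526) = 199880)
q² = 199880² = 39952014400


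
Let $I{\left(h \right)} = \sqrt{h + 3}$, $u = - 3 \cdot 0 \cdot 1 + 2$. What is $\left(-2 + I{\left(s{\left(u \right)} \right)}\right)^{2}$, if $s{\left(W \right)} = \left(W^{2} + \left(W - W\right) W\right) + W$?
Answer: $1$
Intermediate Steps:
$u = 2$ ($u = \left(-3\right) 0 + 2 = 0 + 2 = 2$)
$s{\left(W \right)} = W + W^{2}$ ($s{\left(W \right)} = \left(W^{2} + 0 W\right) + W = \left(W^{2} + 0\right) + W = W^{2} + W = W + W^{2}$)
$I{\left(h \right)} = \sqrt{3 + h}$
$\left(-2 + I{\left(s{\left(u \right)} \right)}\right)^{2} = \left(-2 + \sqrt{3 + 2 \left(1 + 2\right)}\right)^{2} = \left(-2 + \sqrt{3 + 2 \cdot 3}\right)^{2} = \left(-2 + \sqrt{3 + 6}\right)^{2} = \left(-2 + \sqrt{9}\right)^{2} = \left(-2 + 3\right)^{2} = 1^{2} = 1$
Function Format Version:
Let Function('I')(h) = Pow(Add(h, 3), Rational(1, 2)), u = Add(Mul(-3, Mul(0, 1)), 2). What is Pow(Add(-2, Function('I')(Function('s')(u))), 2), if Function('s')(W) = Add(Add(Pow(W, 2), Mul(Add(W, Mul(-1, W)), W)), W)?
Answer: 1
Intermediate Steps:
u = 2 (u = Add(Mul(-3, 0), 2) = Add(0, 2) = 2)
Function('s')(W) = Add(W, Pow(W, 2)) (Function('s')(W) = Add(Add(Pow(W, 2), Mul(0, W)), W) = Add(Add(Pow(W, 2), 0), W) = Add(Pow(W, 2), W) = Add(W, Pow(W, 2)))
Function('I')(h) = Pow(Add(3, h), Rational(1, 2))
Pow(Add(-2, Function('I')(Function('s')(u))), 2) = Pow(Add(-2, Pow(Add(3, Mul(2, Add(1, 2))), Rational(1, 2))), 2) = Pow(Add(-2, Pow(Add(3, Mul(2, 3)), Rational(1, 2))), 2) = Pow(Add(-2, Pow(Add(3, 6), Rational(1, 2))), 2) = Pow(Add(-2, Pow(9, Rational(1, 2))), 2) = Pow(Add(-2, 3), 2) = Pow(1, 2) = 1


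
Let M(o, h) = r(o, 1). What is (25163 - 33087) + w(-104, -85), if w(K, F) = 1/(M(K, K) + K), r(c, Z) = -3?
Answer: -847869/107 ≈ -7924.0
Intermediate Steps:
M(o, h) = -3
w(K, F) = 1/(-3 + K)
(25163 - 33087) + w(-104, -85) = (25163 - 33087) + 1/(-3 - 104) = -7924 + 1/(-107) = -7924 - 1/107 = -847869/107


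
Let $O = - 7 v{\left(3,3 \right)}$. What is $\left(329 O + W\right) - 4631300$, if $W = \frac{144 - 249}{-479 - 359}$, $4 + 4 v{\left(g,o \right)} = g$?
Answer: $- \frac{7761093633}{1676} \approx -4.6307 \cdot 10^{6}$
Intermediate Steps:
$v{\left(g,o \right)} = -1 + \frac{g}{4}$
$W = \frac{105}{838}$ ($W = - \frac{105}{-838} = \left(-105\right) \left(- \frac{1}{838}\right) = \frac{105}{838} \approx 0.1253$)
$O = \frac{7}{4}$ ($O = - 7 \left(-1 + \frac{1}{4} \cdot 3\right) = - 7 \left(-1 + \frac{3}{4}\right) = \left(-7\right) \left(- \frac{1}{4}\right) = \frac{7}{4} \approx 1.75$)
$\left(329 O + W\right) - 4631300 = \left(329 \cdot \frac{7}{4} + \frac{105}{838}\right) - 4631300 = \left(\frac{2303}{4} + \frac{105}{838}\right) - 4631300 = \frac{965167}{1676} - 4631300 = - \frac{7761093633}{1676}$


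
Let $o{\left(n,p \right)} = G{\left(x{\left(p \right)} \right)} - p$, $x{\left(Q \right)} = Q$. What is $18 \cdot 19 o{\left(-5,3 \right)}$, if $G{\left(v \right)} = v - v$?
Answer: $-1026$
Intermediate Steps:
$G{\left(v \right)} = 0$
$o{\left(n,p \right)} = - p$ ($o{\left(n,p \right)} = 0 - p = - p$)
$18 \cdot 19 o{\left(-5,3 \right)} = 18 \cdot 19 \left(\left(-1\right) 3\right) = 342 \left(-3\right) = -1026$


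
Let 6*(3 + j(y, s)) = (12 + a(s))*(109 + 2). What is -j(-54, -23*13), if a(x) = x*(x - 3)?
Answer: -1670732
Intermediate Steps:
a(x) = x*(-3 + x)
j(y, s) = 219 + 37*s*(-3 + s)/2 (j(y, s) = -3 + ((12 + s*(-3 + s))*(109 + 2))/6 = -3 + ((12 + s*(-3 + s))*111)/6 = -3 + (1332 + 111*s*(-3 + s))/6 = -3 + (222 + 37*s*(-3 + s)/2) = 219 + 37*s*(-3 + s)/2)
-j(-54, -23*13) = -(219 + 37*(-23*13)*(-3 - 23*13)/2) = -(219 + (37/2)*(-299)*(-3 - 299)) = -(219 + (37/2)*(-299)*(-302)) = -(219 + 1670513) = -1*1670732 = -1670732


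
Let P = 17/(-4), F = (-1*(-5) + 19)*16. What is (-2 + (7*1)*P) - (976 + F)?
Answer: -5567/4 ≈ -1391.8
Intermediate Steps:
F = 384 (F = (5 + 19)*16 = 24*16 = 384)
P = -17/4 (P = 17*(-¼) = -17/4 ≈ -4.2500)
(-2 + (7*1)*P) - (976 + F) = (-2 + (7*1)*(-17/4)) - (976 + 384) = (-2 + 7*(-17/4)) - 1*1360 = (-2 - 119/4) - 1360 = -127/4 - 1360 = -5567/4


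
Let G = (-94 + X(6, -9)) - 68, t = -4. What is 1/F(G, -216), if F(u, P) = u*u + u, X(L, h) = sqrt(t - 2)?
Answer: I/(323*sqrt(6) + 26076*I) ≈ 3.8314e-5 + 1.1625e-6*I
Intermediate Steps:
X(L, h) = I*sqrt(6) (X(L, h) = sqrt(-4 - 2) = sqrt(-6) = I*sqrt(6))
G = -162 + I*sqrt(6) (G = (-94 + I*sqrt(6)) - 68 = -162 + I*sqrt(6) ≈ -162.0 + 2.4495*I)
F(u, P) = u + u**2 (F(u, P) = u**2 + u = u + u**2)
1/F(G, -216) = 1/((-162 + I*sqrt(6))*(1 + (-162 + I*sqrt(6)))) = 1/((-162 + I*sqrt(6))*(-161 + I*sqrt(6)))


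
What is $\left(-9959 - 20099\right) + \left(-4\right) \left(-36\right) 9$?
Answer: $-28762$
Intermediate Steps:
$\left(-9959 - 20099\right) + \left(-4\right) \left(-36\right) 9 = \left(-9959 - 20099\right) + 144 \cdot 9 = -30058 + 1296 = -28762$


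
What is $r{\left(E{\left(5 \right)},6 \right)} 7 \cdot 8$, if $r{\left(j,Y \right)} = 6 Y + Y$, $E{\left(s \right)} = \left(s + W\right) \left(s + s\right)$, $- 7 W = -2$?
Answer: $2352$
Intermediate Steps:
$W = \frac{2}{7}$ ($W = \left(- \frac{1}{7}\right) \left(-2\right) = \frac{2}{7} \approx 0.28571$)
$E{\left(s \right)} = 2 s \left(\frac{2}{7} + s\right)$ ($E{\left(s \right)} = \left(s + \frac{2}{7}\right) \left(s + s\right) = \left(\frac{2}{7} + s\right) 2 s = 2 s \left(\frac{2}{7} + s\right)$)
$r{\left(j,Y \right)} = 7 Y$
$r{\left(E{\left(5 \right)},6 \right)} 7 \cdot 8 = 7 \cdot 6 \cdot 7 \cdot 8 = 42 \cdot 7 \cdot 8 = 294 \cdot 8 = 2352$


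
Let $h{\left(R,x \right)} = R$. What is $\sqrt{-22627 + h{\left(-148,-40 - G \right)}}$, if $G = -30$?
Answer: $5 i \sqrt{911} \approx 150.91 i$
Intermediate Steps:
$\sqrt{-22627 + h{\left(-148,-40 - G \right)}} = \sqrt{-22627 - 148} = \sqrt{-22775} = 5 i \sqrt{911}$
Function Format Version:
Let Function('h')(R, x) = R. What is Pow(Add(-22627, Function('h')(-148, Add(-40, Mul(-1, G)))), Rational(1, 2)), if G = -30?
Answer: Mul(5, I, Pow(911, Rational(1, 2))) ≈ Mul(150.91, I)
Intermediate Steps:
Pow(Add(-22627, Function('h')(-148, Add(-40, Mul(-1, G)))), Rational(1, 2)) = Pow(Add(-22627, -148), Rational(1, 2)) = Pow(-22775, Rational(1, 2)) = Mul(5, I, Pow(911, Rational(1, 2)))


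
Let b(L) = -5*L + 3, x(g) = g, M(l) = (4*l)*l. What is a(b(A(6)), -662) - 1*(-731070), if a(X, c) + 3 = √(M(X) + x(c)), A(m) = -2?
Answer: 731067 + √14 ≈ 7.3107e+5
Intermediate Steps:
M(l) = 4*l²
b(L) = 3 - 5*L
a(X, c) = -3 + √(c + 4*X²) (a(X, c) = -3 + √(4*X² + c) = -3 + √(c + 4*X²))
a(b(A(6)), -662) - 1*(-731070) = (-3 + √(-662 + 4*(3 - 5*(-2))²)) - 1*(-731070) = (-3 + √(-662 + 4*(3 + 10)²)) + 731070 = (-3 + √(-662 + 4*13²)) + 731070 = (-3 + √(-662 + 4*169)) + 731070 = (-3 + √(-662 + 676)) + 731070 = (-3 + √14) + 731070 = 731067 + √14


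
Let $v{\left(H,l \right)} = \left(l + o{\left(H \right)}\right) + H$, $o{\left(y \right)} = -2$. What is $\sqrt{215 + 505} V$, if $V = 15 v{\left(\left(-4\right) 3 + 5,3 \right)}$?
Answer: $- 1080 \sqrt{5} \approx -2415.0$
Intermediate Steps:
$v{\left(H,l \right)} = -2 + H + l$ ($v{\left(H,l \right)} = \left(l - 2\right) + H = \left(-2 + l\right) + H = -2 + H + l$)
$V = -90$ ($V = 15 \left(-2 + \left(\left(-4\right) 3 + 5\right) + 3\right) = 15 \left(-2 + \left(-12 + 5\right) + 3\right) = 15 \left(-2 - 7 + 3\right) = 15 \left(-6\right) = -90$)
$\sqrt{215 + 505} V = \sqrt{215 + 505} \left(-90\right) = \sqrt{720} \left(-90\right) = 12 \sqrt{5} \left(-90\right) = - 1080 \sqrt{5}$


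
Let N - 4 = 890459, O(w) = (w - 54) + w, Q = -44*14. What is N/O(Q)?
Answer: -890463/1286 ≈ -692.43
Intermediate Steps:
Q = -616
O(w) = -54 + 2*w (O(w) = (-54 + w) + w = -54 + 2*w)
N = 890463 (N = 4 + 890459 = 890463)
N/O(Q) = 890463/(-54 + 2*(-616)) = 890463/(-54 - 1232) = 890463/(-1286) = 890463*(-1/1286) = -890463/1286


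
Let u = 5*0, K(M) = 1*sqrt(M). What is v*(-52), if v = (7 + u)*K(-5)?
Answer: -364*I*sqrt(5) ≈ -813.93*I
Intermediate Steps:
K(M) = sqrt(M)
u = 0
v = 7*I*sqrt(5) (v = (7 + 0)*sqrt(-5) = 7*(I*sqrt(5)) = 7*I*sqrt(5) ≈ 15.652*I)
v*(-52) = (7*I*sqrt(5))*(-52) = -364*I*sqrt(5)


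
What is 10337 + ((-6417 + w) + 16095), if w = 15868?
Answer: 35883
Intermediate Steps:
10337 + ((-6417 + w) + 16095) = 10337 + ((-6417 + 15868) + 16095) = 10337 + (9451 + 16095) = 10337 + 25546 = 35883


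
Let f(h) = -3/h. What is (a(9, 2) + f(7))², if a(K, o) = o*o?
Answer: 625/49 ≈ 12.755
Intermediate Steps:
a(K, o) = o²
(a(9, 2) + f(7))² = (2² - 3/7)² = (4 - 3*⅐)² = (4 - 3/7)² = (25/7)² = 625/49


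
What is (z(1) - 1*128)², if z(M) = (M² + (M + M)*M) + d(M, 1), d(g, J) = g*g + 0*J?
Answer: 15376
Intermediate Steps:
d(g, J) = g² (d(g, J) = g² + 0 = g²)
z(M) = 4*M² (z(M) = (M² + (M + M)*M) + M² = (M² + (2*M)*M) + M² = (M² + 2*M²) + M² = 3*M² + M² = 4*M²)
(z(1) - 1*128)² = (4*1² - 1*128)² = (4*1 - 128)² = (4 - 128)² = (-124)² = 15376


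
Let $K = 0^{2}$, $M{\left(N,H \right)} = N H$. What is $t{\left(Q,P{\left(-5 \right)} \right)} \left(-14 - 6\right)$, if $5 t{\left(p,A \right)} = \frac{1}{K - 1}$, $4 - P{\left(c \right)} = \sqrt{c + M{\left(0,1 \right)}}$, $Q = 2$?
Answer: $4$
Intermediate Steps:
$M{\left(N,H \right)} = H N$
$K = 0$
$P{\left(c \right)} = 4 - \sqrt{c}$ ($P{\left(c \right)} = 4 - \sqrt{c + 1 \cdot 0} = 4 - \sqrt{c + 0} = 4 - \sqrt{c}$)
$t{\left(p,A \right)} = - \frac{1}{5}$ ($t{\left(p,A \right)} = \frac{1}{5 \left(0 - 1\right)} = \frac{1}{5 \left(-1\right)} = \frac{1}{5} \left(-1\right) = - \frac{1}{5}$)
$t{\left(Q,P{\left(-5 \right)} \right)} \left(-14 - 6\right) = - \frac{-14 - 6}{5} = \left(- \frac{1}{5}\right) \left(-20\right) = 4$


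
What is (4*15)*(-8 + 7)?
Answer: -60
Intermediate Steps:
(4*15)*(-8 + 7) = 60*(-1) = -60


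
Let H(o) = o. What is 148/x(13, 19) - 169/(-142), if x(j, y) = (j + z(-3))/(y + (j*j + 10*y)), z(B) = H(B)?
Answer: 3972869/710 ≈ 5595.6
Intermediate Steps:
z(B) = B
x(j, y) = (-3 + j)/(j**2 + 11*y) (x(j, y) = (j - 3)/(y + (j*j + 10*y)) = (-3 + j)/(y + (j**2 + 10*y)) = (-3 + j)/(j**2 + 11*y))
148/x(13, 19) - 169/(-142) = 148/(((-3 + 13)/(13**2 + 11*19))) - 169/(-142) = 148/((10/(169 + 209))) - 169*(-1/142) = 148/((10/378)) + 169/142 = 148/(((1/378)*10)) + 169/142 = 148/(5/189) + 169/142 = 148*(189/5) + 169/142 = 27972/5 + 169/142 = 3972869/710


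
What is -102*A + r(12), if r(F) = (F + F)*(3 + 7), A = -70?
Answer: 7380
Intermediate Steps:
r(F) = 20*F (r(F) = (2*F)*10 = 20*F)
-102*A + r(12) = -102*(-70) + 20*12 = 7140 + 240 = 7380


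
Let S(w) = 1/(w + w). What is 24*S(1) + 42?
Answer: 54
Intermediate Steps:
S(w) = 1/(2*w)
24*S(1) + 42 = 24*((1/2)/1) + 42 = 24*((1/2)*1) + 42 = 24*(1/2) + 42 = 12 + 42 = 54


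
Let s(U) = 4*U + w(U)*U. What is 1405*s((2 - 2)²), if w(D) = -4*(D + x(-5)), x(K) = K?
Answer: 0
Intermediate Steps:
w(D) = 20 - 4*D (w(D) = -4*(D - 5) = -4*(-5 + D) = 20 - 4*D)
s(U) = 4*U + U*(20 - 4*U) (s(U) = 4*U + (20 - 4*U)*U = 4*U + U*(20 - 4*U))
1405*s((2 - 2)²) = 1405*(4*(2 - 2)²*(6 - (2 - 2)²)) = 1405*(4*0²*(6 - 1*0²)) = 1405*(4*0*(6 - 1*0)) = 1405*(4*0*(6 + 0)) = 1405*(4*0*6) = 1405*0 = 0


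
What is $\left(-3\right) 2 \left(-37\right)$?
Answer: $222$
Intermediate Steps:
$\left(-3\right) 2 \left(-37\right) = \left(-6\right) \left(-37\right) = 222$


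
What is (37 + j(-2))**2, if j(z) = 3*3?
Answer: 2116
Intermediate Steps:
j(z) = 9
(37 + j(-2))**2 = (37 + 9)**2 = 46**2 = 2116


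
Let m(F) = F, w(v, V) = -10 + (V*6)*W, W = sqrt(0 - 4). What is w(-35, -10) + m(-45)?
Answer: -55 - 120*I ≈ -55.0 - 120.0*I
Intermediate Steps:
W = 2*I (W = sqrt(-4) = 2*I ≈ 2.0*I)
w(v, V) = -10 + 12*I*V (w(v, V) = -10 + (V*6)*(2*I) = -10 + (6*V)*(2*I) = -10 + 12*I*V)
w(-35, -10) + m(-45) = (-10 + 12*I*(-10)) - 45 = (-10 - 120*I) - 45 = -55 - 120*I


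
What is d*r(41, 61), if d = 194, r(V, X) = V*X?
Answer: 485194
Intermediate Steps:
d*r(41, 61) = 194*(41*61) = 194*2501 = 485194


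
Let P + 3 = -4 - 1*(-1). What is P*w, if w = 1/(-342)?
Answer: 1/57 ≈ 0.017544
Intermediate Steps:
P = -6 (P = -3 + (-4 - 1*(-1)) = -3 + (-4 + 1) = -3 - 3 = -6)
w = -1/342 ≈ -0.0029240
P*w = -6*(-1/342) = 1/57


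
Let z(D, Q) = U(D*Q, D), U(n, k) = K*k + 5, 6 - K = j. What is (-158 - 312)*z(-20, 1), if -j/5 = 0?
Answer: 54050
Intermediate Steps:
j = 0 (j = -5*0 = 0)
K = 6 (K = 6 - 1*0 = 6 + 0 = 6)
U(n, k) = 5 + 6*k (U(n, k) = 6*k + 5 = 5 + 6*k)
z(D, Q) = 5 + 6*D
(-158 - 312)*z(-20, 1) = (-158 - 312)*(5 + 6*(-20)) = -470*(5 - 120) = -470*(-115) = 54050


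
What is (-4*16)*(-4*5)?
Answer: 1280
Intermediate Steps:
(-4*16)*(-4*5) = -64*(-20) = 1280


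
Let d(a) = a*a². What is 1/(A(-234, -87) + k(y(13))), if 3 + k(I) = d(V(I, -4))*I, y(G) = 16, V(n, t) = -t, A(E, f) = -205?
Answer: 1/816 ≈ 0.0012255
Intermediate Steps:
d(a) = a³
k(I) = -3 + 64*I (k(I) = -3 + (-1*(-4))³*I = -3 + 4³*I = -3 + 64*I)
1/(A(-234, -87) + k(y(13))) = 1/(-205 + (-3 + 64*16)) = 1/(-205 + (-3 + 1024)) = 1/(-205 + 1021) = 1/816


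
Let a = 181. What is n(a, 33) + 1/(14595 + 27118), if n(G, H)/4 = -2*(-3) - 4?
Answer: 333705/41713 ≈ 8.0000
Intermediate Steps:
n(G, H) = 8 (n(G, H) = 4*(-2*(-3) - 4) = 4*(6 - 4) = 4*2 = 8)
n(a, 33) + 1/(14595 + 27118) = 8 + 1/(14595 + 27118) = 8 + 1/41713 = 333705/41713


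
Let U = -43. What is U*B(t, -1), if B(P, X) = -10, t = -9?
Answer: 430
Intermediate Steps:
U*B(t, -1) = -43*(-10) = 430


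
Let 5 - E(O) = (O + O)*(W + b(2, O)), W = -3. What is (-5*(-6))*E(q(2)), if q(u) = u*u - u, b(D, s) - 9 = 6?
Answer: -1290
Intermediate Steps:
b(D, s) = 15 (b(D, s) = 9 + 6 = 15)
q(u) = u**2 - u
E(O) = 5 - 24*O (E(O) = 5 - (O + O)*(-3 + 15) = 5 - 2*O*12 = 5 - 24*O)
(-5*(-6))*E(q(2)) = (-5*(-6))*(5 - 48*(-1 + 2)) = 30*(5 - 48) = 30*(-43) = -1290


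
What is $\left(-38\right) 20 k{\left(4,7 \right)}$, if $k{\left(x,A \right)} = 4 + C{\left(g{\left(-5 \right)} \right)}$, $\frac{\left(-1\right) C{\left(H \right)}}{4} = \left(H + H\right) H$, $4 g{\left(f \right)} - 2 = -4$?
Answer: $-1520$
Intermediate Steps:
$g{\left(f \right)} = - \frac{1}{2}$ ($g{\left(f \right)} = \frac{1}{2} + \frac{1}{4} \left(-4\right) = \frac{1}{2} - 1 = - \frac{1}{2}$)
$C{\left(H \right)} = - 8 H^{2}$ ($C{\left(H \right)} = - 4 \left(H + H\right) H = - 4 \cdot 2 H H = - 4 \cdot 2 H^{2} = - 8 H^{2}$)
$k{\left(x,A \right)} = 2$ ($k{\left(x,A \right)} = 4 - 8 \left(- \frac{1}{2}\right)^{2} = 4 - 2 = 2$)
$\left(-38\right) 20 k{\left(4,7 \right)} = \left(-38\right) 20 \cdot 2 = \left(-760\right) 2 = -1520$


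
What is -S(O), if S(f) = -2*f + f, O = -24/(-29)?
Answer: 24/29 ≈ 0.82759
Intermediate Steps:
O = 24/29 (O = -24*(-1/29) = 24/29 ≈ 0.82759)
S(f) = -f
-S(O) = -(-1)*24/29 = -1*(-24/29) = 24/29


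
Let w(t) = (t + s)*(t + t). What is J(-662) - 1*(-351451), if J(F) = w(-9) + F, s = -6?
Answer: 351059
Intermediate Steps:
w(t) = 2*t*(-6 + t) (w(t) = (t - 6)*(t + t) = (-6 + t)*(2*t) = 2*t*(-6 + t))
J(F) = 270 + F (J(F) = 2*(-9)*(-6 - 9) + F = 2*(-9)*(-15) + F = 270 + F)
J(-662) - 1*(-351451) = (270 - 662) - 1*(-351451) = -392 + 351451 = 351059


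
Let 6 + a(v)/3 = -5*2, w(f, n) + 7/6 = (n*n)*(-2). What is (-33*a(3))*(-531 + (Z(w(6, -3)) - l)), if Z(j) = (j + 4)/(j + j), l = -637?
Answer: 19381032/115 ≈ 1.6853e+5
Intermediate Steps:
w(f, n) = -7/6 - 2*n**2 (w(f, n) = -7/6 + (n*n)*(-2) = -7/6 + n**2*(-2) = -7/6 - 2*n**2)
Z(j) = (4 + j)/(2*j) (Z(j) = (4 + j)/((2*j)) = (4 + j)*(1/(2*j)) = (4 + j)/(2*j))
a(v) = -48 (a(v) = -18 + 3*(-5*2) = -18 + 3*(-10) = -18 - 30 = -48)
(-33*a(3))*(-531 + (Z(w(6, -3)) - l)) = (-33*(-48))*(-531 + ((4 + (-7/6 - 2*(-3)**2))/(2*(-7/6 - 2*(-3)**2)) - 1*(-637))) = 1584*(-531 + ((4 + (-7/6 - 2*9))/(2*(-7/6 - 2*9)) + 637)) = 1584*(-531 + ((4 + (-7/6 - 18))/(2*(-7/6 - 18)) + 637)) = 1584*(-531 + ((4 - 115/6)/(2*(-115/6)) + 637)) = 1584*(-531 + ((1/2)*(-6/115)*(-91/6) + 637)) = 1584*(-531 + (91/230 + 637)) = 1584*(-531 + 146601/230) = 1584*(24471/230) = 19381032/115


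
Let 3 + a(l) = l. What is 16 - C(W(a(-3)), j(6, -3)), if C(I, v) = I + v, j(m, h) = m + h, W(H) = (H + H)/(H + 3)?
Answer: 9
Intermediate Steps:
a(l) = -3 + l
W(H) = 2*H/(3 + H) (W(H) = (2*H)/(3 + H) = 2*H/(3 + H))
j(m, h) = h + m
16 - C(W(a(-3)), j(6, -3)) = 16 - (2*(-3 - 3)/(3 + (-3 - 3)) + (-3 + 6)) = 16 - (2*(-6)/(3 - 6) + 3) = 16 - (2*(-6)/(-3) + 3) = 16 - (2*(-6)*(-⅓) + 3) = 16 - (4 + 3) = 16 - 1*7 = 16 - 7 = 9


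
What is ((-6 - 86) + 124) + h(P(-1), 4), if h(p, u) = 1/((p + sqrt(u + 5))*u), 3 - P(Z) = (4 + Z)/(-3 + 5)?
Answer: 577/18 ≈ 32.056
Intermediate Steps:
P(Z) = 1 - Z/2 (P(Z) = 3 - (4 + Z)/(-3 + 5) = 3 - (4 + Z)/2 = 3 - (2 + Z/2) = 3 + (-2 - Z/2) = 1 - Z/2)
h(p, u) = 1/(u*(p + sqrt(5 + u))) (h(p, u) = 1/((p + sqrt(5 + u))*u) = 1/(u*(p + sqrt(5 + u))))
((-6 - 86) + 124) + h(P(-1), 4) = ((-6 - 86) + 124) + 1/(4*((1 - 1/2*(-1)) + sqrt(5 + 4))) = (-92 + 124) + 1/(4*((1 + 1/2) + sqrt(9))) = 32 + 1/(4*(3/2 + 3)) = 32 + 1/(4*(9/2)) = 32 + (1/4)*(2/9) = 32 + 1/18 = 577/18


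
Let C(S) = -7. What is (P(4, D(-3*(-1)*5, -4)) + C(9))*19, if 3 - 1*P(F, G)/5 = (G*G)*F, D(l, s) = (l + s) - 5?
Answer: -13528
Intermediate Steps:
D(l, s) = -5 + l + s
P(F, G) = 15 - 5*F*G**2 (P(F, G) = 15 - 5*G*G*F = 15 - 5*G**2*F = 15 - 5*F*G**2)
(P(4, D(-3*(-1)*5, -4)) + C(9))*19 = ((15 - 5*4*(-5 - 3*(-1)*5 - 4)**2) - 7)*19 = ((15 - 5*4*(-5 + 3*5 - 4)**2) - 7)*19 = ((15 - 5*4*(-5 + 15 - 4)**2) - 7)*19 = ((15 - 5*4*6**2) - 7)*19 = ((15 - 5*4*36) - 7)*19 = ((15 - 720) - 7)*19 = (-705 - 7)*19 = -712*19 = -13528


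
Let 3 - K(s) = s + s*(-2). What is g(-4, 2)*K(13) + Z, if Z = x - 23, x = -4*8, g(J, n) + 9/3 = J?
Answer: -167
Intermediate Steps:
g(J, n) = -3 + J
K(s) = 3 + s (K(s) = 3 - (s + s*(-2)) = 3 - (s - 2*s) = 3 - (-1)*s = 3 + s)
x = -32
Z = -55 (Z = -32 - 23 = -55)
g(-4, 2)*K(13) + Z = (-3 - 4)*(3 + 13) - 55 = -7*16 - 55 = -112 - 55 = -167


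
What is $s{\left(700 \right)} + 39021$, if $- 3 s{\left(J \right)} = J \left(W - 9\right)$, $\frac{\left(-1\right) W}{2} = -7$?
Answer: $\frac{113563}{3} \approx 37854.0$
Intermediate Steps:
$W = 14$ ($W = \left(-2\right) \left(-7\right) = 14$)
$s{\left(J \right)} = - \frac{5 J}{3}$ ($s{\left(J \right)} = - \frac{J \left(14 - 9\right)}{3} = - \frac{J 5}{3} = - \frac{5 J}{3}$)
$s{\left(700 \right)} + 39021 = \left(- \frac{5}{3}\right) 700 + 39021 = - \frac{3500}{3} + 39021 = \frac{113563}{3}$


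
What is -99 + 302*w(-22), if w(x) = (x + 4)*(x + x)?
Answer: 239085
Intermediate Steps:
w(x) = 2*x*(4 + x) (w(x) = (4 + x)*(2*x) = 2*x*(4 + x))
-99 + 302*w(-22) = -99 + 302*(2*(-22)*(4 - 22)) = -99 + 302*(2*(-22)*(-18)) = -99 + 302*792 = -99 + 239184 = 239085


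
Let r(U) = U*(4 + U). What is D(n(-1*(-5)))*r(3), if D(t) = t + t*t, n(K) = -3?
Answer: 126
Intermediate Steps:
D(t) = t + t**2
D(n(-1*(-5)))*r(3) = (-3*(1 - 3))*(3*(4 + 3)) = (-3*(-2))*(3*7) = 6*21 = 126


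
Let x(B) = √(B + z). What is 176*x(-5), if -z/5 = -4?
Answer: 176*√15 ≈ 681.65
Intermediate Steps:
z = 20 (z = -5*(-4) = 20)
x(B) = √(20 + B) (x(B) = √(B + 20) = √(20 + B))
176*x(-5) = 176*√(20 - 5) = 176*√15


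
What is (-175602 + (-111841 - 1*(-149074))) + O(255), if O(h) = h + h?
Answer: -137859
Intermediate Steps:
O(h) = 2*h
(-175602 + (-111841 - 1*(-149074))) + O(255) = (-175602 + (-111841 - 1*(-149074))) + 2*255 = (-175602 + (-111841 + 149074)) + 510 = (-175602 + 37233) + 510 = -138369 + 510 = -137859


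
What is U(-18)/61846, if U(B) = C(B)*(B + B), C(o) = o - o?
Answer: 0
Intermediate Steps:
C(o) = 0
U(B) = 0 (U(B) = 0*(B + B) = 0*(2*B) = 0)
U(-18)/61846 = 0/61846 = 0*(1/61846) = 0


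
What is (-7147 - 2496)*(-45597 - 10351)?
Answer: 539506564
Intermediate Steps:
(-7147 - 2496)*(-45597 - 10351) = -9643*(-55948) = 539506564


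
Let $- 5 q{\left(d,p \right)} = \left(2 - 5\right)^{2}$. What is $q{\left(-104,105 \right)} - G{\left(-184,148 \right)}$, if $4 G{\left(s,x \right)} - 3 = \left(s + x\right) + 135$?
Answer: $- \frac{273}{10} \approx -27.3$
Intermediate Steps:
$q{\left(d,p \right)} = - \frac{9}{5}$ ($q{\left(d,p \right)} = - \frac{\left(2 - 5\right)^{2}}{5} = - \frac{\left(-3\right)^{2}}{5} = \left(- \frac{1}{5}\right) 9 = - \frac{9}{5}$)
$G{\left(s,x \right)} = \frac{69}{2} + \frac{s}{4} + \frac{x}{4}$ ($G{\left(s,x \right)} = \frac{3}{4} + \frac{\left(s + x\right) + 135}{4} = \frac{3}{4} + \frac{135 + s + x}{4} = \frac{3}{4} + \left(\frac{135}{4} + \frac{s}{4} + \frac{x}{4}\right) = \frac{69}{2} + \frac{s}{4} + \frac{x}{4}$)
$q{\left(-104,105 \right)} - G{\left(-184,148 \right)} = - \frac{9}{5} - \left(\frac{69}{2} + \frac{1}{4} \left(-184\right) + \frac{1}{4} \cdot 148\right) = - \frac{9}{5} - \left(\frac{69}{2} - 46 + 37\right) = - \frac{9}{5} - \frac{51}{2} = - \frac{273}{10}$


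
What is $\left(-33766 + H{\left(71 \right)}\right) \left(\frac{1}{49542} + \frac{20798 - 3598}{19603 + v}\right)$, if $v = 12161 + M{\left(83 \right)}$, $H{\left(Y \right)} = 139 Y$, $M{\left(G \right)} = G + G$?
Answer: $- \frac{88538834887}{6877722} \approx -12873.0$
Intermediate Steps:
$M{\left(G \right)} = 2 G$
$v = 12327$ ($v = 12161 + 2 \cdot 83 = 12161 + 166 = 12327$)
$\left(-33766 + H{\left(71 \right)}\right) \left(\frac{1}{49542} + \frac{20798 - 3598}{19603 + v}\right) = \left(-33766 + 139 \cdot 71\right) \left(\frac{1}{49542} + \frac{20798 - 3598}{19603 + 12327}\right) = \left(-33766 + 9869\right) \left(\frac{1}{49542} + \frac{17200}{31930}\right) = - 23897 \left(\frac{1}{49542} + 17200 \cdot \frac{1}{31930}\right) = - 23897 \left(\frac{1}{49542} + \frac{1720}{3193}\right) = \left(-23897\right) \frac{85215433}{158187606} = - \frac{88538834887}{6877722}$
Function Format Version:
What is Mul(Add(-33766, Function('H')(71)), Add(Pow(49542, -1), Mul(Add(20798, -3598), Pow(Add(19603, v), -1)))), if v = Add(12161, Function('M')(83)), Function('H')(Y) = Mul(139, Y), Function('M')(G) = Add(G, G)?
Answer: Rational(-88538834887, 6877722) ≈ -12873.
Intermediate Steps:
Function('M')(G) = Mul(2, G)
v = 12327 (v = Add(12161, Mul(2, 83)) = Add(12161, 166) = 12327)
Mul(Add(-33766, Function('H')(71)), Add(Pow(49542, -1), Mul(Add(20798, -3598), Pow(Add(19603, v), -1)))) = Mul(Add(-33766, Mul(139, 71)), Add(Pow(49542, -1), Mul(Add(20798, -3598), Pow(Add(19603, 12327), -1)))) = Mul(Add(-33766, 9869), Add(Rational(1, 49542), Mul(17200, Pow(31930, -1)))) = Mul(-23897, Add(Rational(1, 49542), Mul(17200, Rational(1, 31930)))) = Mul(-23897, Add(Rational(1, 49542), Rational(1720, 3193))) = Mul(-23897, Rational(85215433, 158187606)) = Rational(-88538834887, 6877722)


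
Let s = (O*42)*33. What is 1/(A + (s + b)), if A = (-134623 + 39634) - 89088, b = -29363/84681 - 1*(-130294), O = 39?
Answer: 84681/22919188 ≈ 0.0036948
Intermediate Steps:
b = 11033396851/84681 (b = -29363*1/84681 + 130294 = -29363/84681 + 130294 = 11033396851/84681 ≈ 1.3029e+5)
A = -184077 (A = -94989 - 89088 = -184077)
s = 54054 (s = (39*42)*33 = 1638*33 = 54054)
1/(A + (s + b)) = 1/(-184077 + (54054 + 11033396851/84681)) = 1/(-184077 + 15610743625/84681) = 1/(22919188/84681) = 84681/22919188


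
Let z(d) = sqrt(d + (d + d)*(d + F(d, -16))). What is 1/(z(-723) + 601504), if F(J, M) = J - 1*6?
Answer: 601504/361804963147 - sqrt(2098869)/361804963147 ≈ 1.6585e-6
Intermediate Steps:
F(J, M) = -6 + J (F(J, M) = J - 6 = -6 + J)
z(d) = sqrt(d + 2*d*(-6 + 2*d)) (z(d) = sqrt(d + (d + d)*(d + (-6 + d))) = sqrt(d + (2*d)*(-6 + 2*d)) = sqrt(d + 2*d*(-6 + 2*d)))
1/(z(-723) + 601504) = 1/(sqrt(-723*(-11 + 4*(-723))) + 601504) = 1/(sqrt(-723*(-11 - 2892)) + 601504) = 1/(sqrt(-723*(-2903)) + 601504) = 1/(sqrt(2098869) + 601504) = 1/(601504 + sqrt(2098869))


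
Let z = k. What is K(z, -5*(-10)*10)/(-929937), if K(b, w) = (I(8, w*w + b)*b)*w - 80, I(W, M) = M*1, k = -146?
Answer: 18239342080/929937 ≈ 19614.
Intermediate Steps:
I(W, M) = M
z = -146
K(b, w) = -80 + b*w*(b + w²) (K(b, w) = ((w*w + b)*b)*w - 80 = ((w² + b)*b)*w - 80 = ((b + w²)*b)*w - 80 = (b*(b + w²))*w - 80 = b*w*(b + w²) - 80 = -80 + b*w*(b + w²))
K(z, -5*(-10)*10)/(-929937) = (-80 - 146*-5*(-10)*10*(-146 + (-5*(-10)*10)²))/(-929937) = (-80 - 146*50*10*(-146 + (50*10)²))*(-1/929937) = (-80 - 146*500*(-146 + 500²))*(-1/929937) = (-80 - 146*500*(-146 + 250000))*(-1/929937) = (-80 - 146*500*249854)*(-1/929937) = (-80 - 18239342000)*(-1/929937) = -18239342080*(-1/929937) = 18239342080/929937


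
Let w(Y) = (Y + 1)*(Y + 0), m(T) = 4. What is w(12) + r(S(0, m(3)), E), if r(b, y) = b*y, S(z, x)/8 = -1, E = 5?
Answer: 116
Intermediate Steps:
S(z, x) = -8 (S(z, x) = 8*(-1) = -8)
w(Y) = Y*(1 + Y) (w(Y) = (1 + Y)*Y = Y*(1 + Y))
w(12) + r(S(0, m(3)), E) = 12*(1 + 12) - 8*5 = 12*13 - 40 = 156 - 40 = 116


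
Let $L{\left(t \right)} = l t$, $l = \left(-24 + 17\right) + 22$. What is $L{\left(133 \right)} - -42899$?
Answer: $44894$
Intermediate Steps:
$l = 15$ ($l = -7 + 22 = 15$)
$L{\left(t \right)} = 15 t$
$L{\left(133 \right)} - -42899 = 15 \cdot 133 - -42899 = 1995 + 42899 = 44894$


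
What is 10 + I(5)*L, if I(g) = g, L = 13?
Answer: 75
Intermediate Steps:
10 + I(5)*L = 10 + 5*13 = 10 + 65 = 75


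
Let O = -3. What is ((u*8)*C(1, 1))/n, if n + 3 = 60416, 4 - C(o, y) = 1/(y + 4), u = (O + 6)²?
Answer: 1368/302065 ≈ 0.0045288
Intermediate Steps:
u = 9 (u = (-3 + 6)² = 3² = 9)
C(o, y) = 4 - 1/(4 + y) (C(o, y) = 4 - 1/(y + 4) = 4 - 1/(4 + y))
n = 60413 (n = -3 + 60416 = 60413)
((u*8)*C(1, 1))/n = ((9*8)*((15 + 4*1)/(4 + 1)))/60413 = (72*((15 + 4)/5))*(1/60413) = (72*((⅕)*19))*(1/60413) = (72*(19/5))*(1/60413) = (1368/5)*(1/60413) = 1368/302065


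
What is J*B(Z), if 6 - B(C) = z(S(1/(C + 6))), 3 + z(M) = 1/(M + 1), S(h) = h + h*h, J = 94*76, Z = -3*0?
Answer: 2507544/43 ≈ 58315.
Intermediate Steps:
Z = 0
J = 7144
S(h) = h + h**2
z(M) = -3 + 1/(1 + M) (z(M) = -3 + 1/(M + 1) = -3 + 1/(1 + M))
B(C) = 6 - (-2 - 3*(1 + 1/(6 + C))/(6 + C))/(1 + (1 + 1/(6 + C))/(6 + C)) (B(C) = 6 - (-2 - 3*(1 + 1/(C + 6))/(C + 6))/(1 + (1 + 1/(C + 6))/(C + 6)) = 6 - (-2 - 3*(1 + 1/(6 + C))/(6 + C))/(1 + (1 + 1/(6 + C))/(6 + C)))
J*B(Z) = 7144*((351 + 8*0**2 + 105*0)/(43 + 0**2 + 13*0)) = 7144*((351 + 8*0 + 0)/(43 + 0 + 0)) = 7144*((351 + 0 + 0)/43) = 7144*((1/43)*351) = 7144*(351/43) = 2507544/43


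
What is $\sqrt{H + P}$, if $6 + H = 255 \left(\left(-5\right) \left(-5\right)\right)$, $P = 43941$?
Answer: $3 \sqrt{5590} \approx 224.3$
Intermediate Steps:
$H = 6369$ ($H = -6 + 255 \left(\left(-5\right) \left(-5\right)\right) = -6 + 255 \cdot 25 = -6 + 6375 = 6369$)
$\sqrt{H + P} = \sqrt{6369 + 43941} = \sqrt{50310} = 3 \sqrt{5590}$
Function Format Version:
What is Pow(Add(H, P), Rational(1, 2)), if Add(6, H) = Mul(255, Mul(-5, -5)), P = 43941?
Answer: Mul(3, Pow(5590, Rational(1, 2))) ≈ 224.30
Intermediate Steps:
H = 6369 (H = Add(-6, Mul(255, Mul(-5, -5))) = Add(-6, Mul(255, 25)) = Add(-6, 6375) = 6369)
Pow(Add(H, P), Rational(1, 2)) = Pow(Add(6369, 43941), Rational(1, 2)) = Pow(50310, Rational(1, 2)) = Mul(3, Pow(5590, Rational(1, 2)))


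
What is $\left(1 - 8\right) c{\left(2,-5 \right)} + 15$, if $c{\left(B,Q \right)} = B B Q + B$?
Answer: $141$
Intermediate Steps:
$c{\left(B,Q \right)} = B + Q B^{2}$ ($c{\left(B,Q \right)} = B^{2} Q + B = Q B^{2} + B = B + Q B^{2}$)
$\left(1 - 8\right) c{\left(2,-5 \right)} + 15 = \left(1 - 8\right) 2 \left(1 + 2 \left(-5\right)\right) + 15 = \left(1 - 8\right) 2 \left(1 - 10\right) + 15 = - 7 \cdot 2 \left(-9\right) + 15 = \left(-7\right) \left(-18\right) + 15 = 126 + 15 = 141$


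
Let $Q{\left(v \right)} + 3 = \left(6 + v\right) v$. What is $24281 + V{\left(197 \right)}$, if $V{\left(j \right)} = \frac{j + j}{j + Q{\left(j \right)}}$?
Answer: $\frac{975732379}{40185} \approx 24281.0$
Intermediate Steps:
$Q{\left(v \right)} = -3 + v \left(6 + v\right)$ ($Q{\left(v \right)} = -3 + \left(6 + v\right) v = -3 + v \left(6 + v\right)$)
$V{\left(j \right)} = \frac{2 j}{-3 + j^{2} + 7 j}$ ($V{\left(j \right)} = \frac{j + j}{j + \left(-3 + j^{2} + 6 j\right)} = \frac{2 j}{-3 + j^{2} + 7 j}$)
$24281 + V{\left(197 \right)} = 24281 + 2 \cdot 197 \frac{1}{-3 + 197^{2} + 7 \cdot 197} = 24281 + 2 \cdot 197 \frac{1}{-3 + 38809 + 1379} = 24281 + 2 \cdot 197 \cdot \frac{1}{40185} = 24281 + \frac{394}{40185} = \frac{975732379}{40185}$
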